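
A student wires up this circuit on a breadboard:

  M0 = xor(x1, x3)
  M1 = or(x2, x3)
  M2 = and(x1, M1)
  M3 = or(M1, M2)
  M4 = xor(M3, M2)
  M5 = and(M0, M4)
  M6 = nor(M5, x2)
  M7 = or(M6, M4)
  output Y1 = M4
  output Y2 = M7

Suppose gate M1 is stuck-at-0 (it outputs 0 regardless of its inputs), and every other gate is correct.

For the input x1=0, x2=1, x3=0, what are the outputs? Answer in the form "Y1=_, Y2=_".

Y1=0, Y2=0

Propagate with M1 forced: M0=0, M1=0 [stuck-at-0], M2=0, M3=0, M4=0, M5=0, M6=0, M7=0.
So the outputs are Y1=0, Y2=0. (Without the fault they would be Y1=1, Y2=1.)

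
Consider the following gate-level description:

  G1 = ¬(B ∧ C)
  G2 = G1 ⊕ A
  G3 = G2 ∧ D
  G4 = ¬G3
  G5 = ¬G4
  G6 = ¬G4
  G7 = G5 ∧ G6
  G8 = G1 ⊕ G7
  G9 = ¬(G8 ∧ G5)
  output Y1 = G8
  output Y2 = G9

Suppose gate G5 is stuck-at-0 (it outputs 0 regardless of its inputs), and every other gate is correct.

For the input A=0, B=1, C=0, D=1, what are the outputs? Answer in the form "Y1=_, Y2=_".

Propagate with G5 forced: G1=1, G2=1, G3=1, G4=0, G5=0 [stuck-at-0], G6=1, G7=0, G8=1, G9=1.
So the outputs are Y1=1, Y2=1. (Without the fault they would be Y1=0, Y2=1.)

Y1=1, Y2=1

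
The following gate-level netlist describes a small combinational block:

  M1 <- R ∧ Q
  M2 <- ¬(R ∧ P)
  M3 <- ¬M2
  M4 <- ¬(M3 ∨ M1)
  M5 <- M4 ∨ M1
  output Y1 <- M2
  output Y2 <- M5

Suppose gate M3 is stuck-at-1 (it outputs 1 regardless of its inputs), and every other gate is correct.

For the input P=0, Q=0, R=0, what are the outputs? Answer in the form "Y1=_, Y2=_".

Y1=1, Y2=0

Propagate with M3 forced: M1=0, M2=1, M3=1 [stuck-at-1], M4=0, M5=0.
So the outputs are Y1=1, Y2=0. (Without the fault they would be Y1=1, Y2=1.)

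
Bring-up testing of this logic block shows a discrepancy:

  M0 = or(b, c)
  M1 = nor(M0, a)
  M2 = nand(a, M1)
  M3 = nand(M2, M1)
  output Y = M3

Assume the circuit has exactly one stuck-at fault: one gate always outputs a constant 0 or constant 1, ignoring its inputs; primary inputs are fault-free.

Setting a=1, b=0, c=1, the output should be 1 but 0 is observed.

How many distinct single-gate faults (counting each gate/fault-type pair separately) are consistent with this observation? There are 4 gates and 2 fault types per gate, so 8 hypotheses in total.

1

Fault-free: M0=1, M1=0, M2=1, M3=1 → 1. Observed 0.
  M0 stuck-at-0: output 1 ✗
  M0 stuck-at-1: output 1 ✗
  M1 stuck-at-0: output 1 ✗
  M1 stuck-at-1: output 1 ✗
  M2 stuck-at-0: output 1 ✗
  M2 stuck-at-1: output 1 ✗
  M3 stuck-at-0: output 0 ✓
  M3 stuck-at-1: output 1 ✗
Consistent faults: {M3 stuck-at-0} — 1 in all.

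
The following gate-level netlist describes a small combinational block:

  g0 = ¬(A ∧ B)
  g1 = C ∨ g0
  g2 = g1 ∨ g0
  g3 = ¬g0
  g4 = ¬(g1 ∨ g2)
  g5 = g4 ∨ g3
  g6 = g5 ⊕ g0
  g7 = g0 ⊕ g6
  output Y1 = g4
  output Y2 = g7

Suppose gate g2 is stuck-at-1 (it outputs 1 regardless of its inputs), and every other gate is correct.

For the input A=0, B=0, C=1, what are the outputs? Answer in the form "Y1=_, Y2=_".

Propagate with g2 forced: g0=1, g1=1, g2=1 [stuck-at-1], g3=0, g4=0, g5=0, g6=1, g7=0.
So the outputs are Y1=0, Y2=0. (Same as the fault-free value — the fault is masked on this input.)

Y1=0, Y2=0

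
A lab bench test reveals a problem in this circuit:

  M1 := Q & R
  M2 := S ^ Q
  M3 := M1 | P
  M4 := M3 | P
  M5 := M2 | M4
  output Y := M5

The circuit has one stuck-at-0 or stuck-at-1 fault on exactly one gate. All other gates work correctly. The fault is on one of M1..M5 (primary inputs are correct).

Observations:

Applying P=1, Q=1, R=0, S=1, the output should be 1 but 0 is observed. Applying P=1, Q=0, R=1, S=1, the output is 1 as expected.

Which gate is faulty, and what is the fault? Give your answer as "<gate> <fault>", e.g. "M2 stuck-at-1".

Fault-free values for test 1 (P=1, Q=1, R=0, S=1): M1=0, M2=0, M3=1, M4=1, M5=1, giving Y=1. Observed 0.
Test 1: faults giving observed 0 are {M4 stuck-at-0, M5 stuck-at-0}.
Test 2 (P=1, Q=0, R=1, S=1): fault-free M1=0, M2=1, M3=1, M4=1, M5=1 → 1; observed 1. Eliminates M5 stuck-at-0.
Only M4 stuck-at-0 is consistent with every test.

M4 stuck-at-0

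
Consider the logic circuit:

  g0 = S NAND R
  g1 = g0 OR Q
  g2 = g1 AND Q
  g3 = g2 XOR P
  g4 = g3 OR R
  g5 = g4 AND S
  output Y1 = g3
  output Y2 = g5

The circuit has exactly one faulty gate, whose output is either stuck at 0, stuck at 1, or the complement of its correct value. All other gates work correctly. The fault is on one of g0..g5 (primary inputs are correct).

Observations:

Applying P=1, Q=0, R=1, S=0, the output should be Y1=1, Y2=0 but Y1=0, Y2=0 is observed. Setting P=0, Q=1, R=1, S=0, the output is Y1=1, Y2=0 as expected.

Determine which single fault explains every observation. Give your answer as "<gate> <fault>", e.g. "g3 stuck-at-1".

g2 stuck-at-1

Fault-free values for test 1 (P=1, Q=0, R=1, S=0): g0=1, g1=1, g2=0, g3=1, g4=1, g5=0, giving Y1=1, Y2=0. Observed Y1=0, Y2=0.
Test 1: faults giving observed Y1=0, Y2=0 are {g2 stuck-at-1, g2 inverted output, g3 stuck-at-0, g3 inverted output}.
Test 2 (P=0, Q=1, R=1, S=0): fault-free g0=1, g1=1, g2=1, g3=1, g4=1, g5=0 → Y1=1, Y2=0; observed Y1=1, Y2=0. Eliminates g2 inverted output, g3 stuck-at-0, g3 inverted output.
Only g2 stuck-at-1 is consistent with every test.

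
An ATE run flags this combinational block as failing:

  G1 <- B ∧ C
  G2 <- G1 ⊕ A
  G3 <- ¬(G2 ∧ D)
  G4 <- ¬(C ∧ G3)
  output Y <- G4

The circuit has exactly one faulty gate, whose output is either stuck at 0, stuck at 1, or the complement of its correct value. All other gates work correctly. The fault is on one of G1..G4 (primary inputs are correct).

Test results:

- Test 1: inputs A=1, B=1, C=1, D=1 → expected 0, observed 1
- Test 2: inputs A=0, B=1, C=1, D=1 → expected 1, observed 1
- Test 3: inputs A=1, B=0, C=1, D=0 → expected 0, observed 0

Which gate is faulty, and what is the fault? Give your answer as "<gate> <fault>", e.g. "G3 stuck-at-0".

Fault-free values for test 1 (A=1, B=1, C=1, D=1): G1=1, G2=0, G3=1, G4=0, giving Y=0. Observed 1.
Test 1: faults giving observed 1 are {G1 stuck-at-0, G1 inverted output, G2 stuck-at-1, G2 inverted output, G3 stuck-at-0, G3 inverted output, G4 stuck-at-1, G4 inverted output}.
Test 2 (A=0, B=1, C=1, D=1): fault-free G1=1, G2=1, G3=0, G4=1 → 1; observed 1. Eliminates G1 stuck-at-0, G1 inverted output, G2 inverted output, G3 inverted output, G4 inverted output.
Test 3 (A=1, B=0, C=1, D=0): fault-free G1=0, G2=1, G3=1, G4=0 → 0; observed 0. Eliminates G3 stuck-at-0, G4 stuck-at-1.
Only G2 stuck-at-1 is consistent with every test.

G2 stuck-at-1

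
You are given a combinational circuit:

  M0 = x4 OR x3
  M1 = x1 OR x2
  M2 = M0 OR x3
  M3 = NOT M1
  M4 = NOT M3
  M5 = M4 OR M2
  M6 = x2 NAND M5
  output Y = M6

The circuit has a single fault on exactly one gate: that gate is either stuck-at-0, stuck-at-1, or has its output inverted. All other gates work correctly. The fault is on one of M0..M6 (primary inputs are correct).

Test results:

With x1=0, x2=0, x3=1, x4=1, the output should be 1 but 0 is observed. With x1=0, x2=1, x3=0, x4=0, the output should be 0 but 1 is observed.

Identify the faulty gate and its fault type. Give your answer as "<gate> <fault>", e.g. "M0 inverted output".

Fault-free values for test 1 (x1=0, x2=0, x3=1, x4=1): M0=1, M1=0, M2=1, M3=1, M4=0, M5=1, M6=1, giving Y=1. Observed 0.
Test 1: faults giving observed 0 are {M6 stuck-at-0, M6 inverted output}.
Test 2 (x1=0, x2=1, x3=0, x4=0): fault-free M0=0, M1=1, M2=0, M3=0, M4=1, M5=1, M6=0 → 0; observed 1. Eliminates M6 stuck-at-0.
Only M6 inverted output is consistent with every test.

M6 inverted output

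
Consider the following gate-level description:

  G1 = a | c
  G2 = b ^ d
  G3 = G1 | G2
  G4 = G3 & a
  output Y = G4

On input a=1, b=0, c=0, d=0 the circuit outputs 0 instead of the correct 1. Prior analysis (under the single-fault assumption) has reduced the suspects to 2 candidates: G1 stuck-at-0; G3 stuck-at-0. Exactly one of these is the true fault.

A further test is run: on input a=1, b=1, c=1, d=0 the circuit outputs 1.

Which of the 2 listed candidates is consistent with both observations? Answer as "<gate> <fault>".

Evaluate each candidate on input a=1, b=1, c=1, d=0:
  G1 stuck-at-0: G1=0 [stuck-at-0], G2=1, G3=1, G4=1 → 1 — matches
  G3 stuck-at-0: G1=1, G2=1, G3=0 [stuck-at-0], G4=0 → 0 — eliminated
Only G1 stuck-at-0 reproduces the observed 1.

G1 stuck-at-0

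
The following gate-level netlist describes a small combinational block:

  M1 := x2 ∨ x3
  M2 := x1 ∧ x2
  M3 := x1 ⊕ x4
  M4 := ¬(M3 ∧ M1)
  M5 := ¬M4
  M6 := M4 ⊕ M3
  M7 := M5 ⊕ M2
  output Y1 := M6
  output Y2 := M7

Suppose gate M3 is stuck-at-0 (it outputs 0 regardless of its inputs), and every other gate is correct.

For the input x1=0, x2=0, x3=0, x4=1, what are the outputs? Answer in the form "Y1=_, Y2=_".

Y1=1, Y2=0

Propagate with M3 forced: M1=0, M2=0, M3=0 [stuck-at-0], M4=1, M5=0, M6=1, M7=0.
So the outputs are Y1=1, Y2=0. (Without the fault they would be Y1=0, Y2=0.)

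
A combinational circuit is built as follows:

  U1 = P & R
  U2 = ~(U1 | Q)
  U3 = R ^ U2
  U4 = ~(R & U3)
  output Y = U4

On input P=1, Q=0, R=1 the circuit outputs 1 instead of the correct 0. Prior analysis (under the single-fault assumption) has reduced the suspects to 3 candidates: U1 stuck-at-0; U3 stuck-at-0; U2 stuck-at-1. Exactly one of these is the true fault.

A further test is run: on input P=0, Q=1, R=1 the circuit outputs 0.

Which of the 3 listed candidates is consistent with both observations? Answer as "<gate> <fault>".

Evaluate each candidate on input P=0, Q=1, R=1:
  U1 stuck-at-0: U1=0 [stuck-at-0], U2=0, U3=1, U4=0 → 0 — matches
  U3 stuck-at-0: U1=0, U2=0, U3=0 [stuck-at-0], U4=1 → 1 — eliminated
  U2 stuck-at-1: U1=0, U2=1 [stuck-at-1], U3=0, U4=1 → 1 — eliminated
Only U1 stuck-at-0 reproduces the observed 0.

U1 stuck-at-0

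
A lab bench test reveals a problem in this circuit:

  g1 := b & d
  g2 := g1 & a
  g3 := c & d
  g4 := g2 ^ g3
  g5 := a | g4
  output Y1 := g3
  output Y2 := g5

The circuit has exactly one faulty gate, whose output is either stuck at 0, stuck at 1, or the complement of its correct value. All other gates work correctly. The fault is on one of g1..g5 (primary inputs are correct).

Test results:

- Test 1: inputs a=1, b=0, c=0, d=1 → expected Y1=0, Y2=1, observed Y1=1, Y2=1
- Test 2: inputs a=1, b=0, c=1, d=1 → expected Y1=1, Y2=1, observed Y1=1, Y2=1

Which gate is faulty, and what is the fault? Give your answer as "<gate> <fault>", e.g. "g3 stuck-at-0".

Fault-free values for test 1 (a=1, b=0, c=0, d=1): g1=0, g2=0, g3=0, g4=0, g5=1, giving Y1=0, Y2=1. Observed Y1=1, Y2=1.
Test 1: faults giving observed Y1=1, Y2=1 are {g3 stuck-at-1, g3 inverted output}.
Test 2 (a=1, b=0, c=1, d=1): fault-free g1=0, g2=0, g3=1, g4=1, g5=1 → Y1=1, Y2=1; observed Y1=1, Y2=1. Eliminates g3 inverted output.
Only g3 stuck-at-1 is consistent with every test.

g3 stuck-at-1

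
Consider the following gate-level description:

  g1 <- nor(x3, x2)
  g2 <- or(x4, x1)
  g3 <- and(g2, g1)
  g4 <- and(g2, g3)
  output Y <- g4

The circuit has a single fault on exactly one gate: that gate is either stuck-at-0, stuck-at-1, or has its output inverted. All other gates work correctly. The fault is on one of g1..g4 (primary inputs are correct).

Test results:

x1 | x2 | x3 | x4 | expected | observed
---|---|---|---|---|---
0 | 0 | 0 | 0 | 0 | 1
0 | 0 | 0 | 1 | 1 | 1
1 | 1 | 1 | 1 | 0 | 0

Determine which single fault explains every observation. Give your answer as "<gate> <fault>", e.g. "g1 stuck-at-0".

Fault-free values for test 1 (x1=0, x2=0, x3=0, x4=0): g1=1, g2=0, g3=0, g4=0, giving Y=0. Observed 1.
Test 1: faults giving observed 1 are {g2 stuck-at-1, g2 inverted output, g4 stuck-at-1, g4 inverted output}.
Test 2 (x1=0, x2=0, x3=0, x4=1): fault-free g1=1, g2=1, g3=1, g4=1 → 1; observed 1. Eliminates g2 inverted output, g4 inverted output.
Test 3 (x1=1, x2=1, x3=1, x4=1): fault-free g1=0, g2=1, g3=0, g4=0 → 0; observed 0. Eliminates g4 stuck-at-1.
Only g2 stuck-at-1 is consistent with every test.

g2 stuck-at-1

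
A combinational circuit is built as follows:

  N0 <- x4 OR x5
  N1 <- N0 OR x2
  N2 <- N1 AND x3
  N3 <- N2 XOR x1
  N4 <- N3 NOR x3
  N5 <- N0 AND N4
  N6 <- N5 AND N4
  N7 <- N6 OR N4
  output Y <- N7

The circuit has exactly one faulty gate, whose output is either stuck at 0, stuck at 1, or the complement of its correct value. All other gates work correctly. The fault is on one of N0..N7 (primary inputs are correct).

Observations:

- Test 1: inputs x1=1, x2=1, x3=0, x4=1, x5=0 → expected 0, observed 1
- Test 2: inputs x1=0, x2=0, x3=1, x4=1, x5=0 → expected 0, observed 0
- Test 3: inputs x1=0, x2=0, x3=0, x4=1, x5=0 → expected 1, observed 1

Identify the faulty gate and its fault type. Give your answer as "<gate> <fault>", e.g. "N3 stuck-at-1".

Fault-free values for test 1 (x1=1, x2=1, x3=0, x4=1, x5=0): N0=1, N1=1, N2=0, N3=1, N4=0, N5=0, N6=0, N7=0, giving Y=0. Observed 1.
Test 1: faults giving observed 1 are {N2 stuck-at-1, N2 inverted output, N3 stuck-at-0, N3 inverted output, N4 stuck-at-1, N4 inverted output, N6 stuck-at-1, N6 inverted output, N7 stuck-at-1, N7 inverted output}.
Test 2 (x1=0, x2=0, x3=1, x4=1, x5=0): fault-free N0=1, N1=1, N2=1, N3=1, N4=0, N5=0, N6=0, N7=0 → 0; observed 0. Eliminates N4 stuck-at-1, N4 inverted output, N6 stuck-at-1, N6 inverted output, N7 stuck-at-1, N7 inverted output.
Test 3 (x1=0, x2=0, x3=0, x4=1, x5=0): fault-free N0=1, N1=1, N2=0, N3=0, N4=1, N5=1, N6=1, N7=1 → 1; observed 1. Eliminates N2 stuck-at-1, N2 inverted output, N3 inverted output.
Only N3 stuck-at-0 is consistent with every test.

N3 stuck-at-0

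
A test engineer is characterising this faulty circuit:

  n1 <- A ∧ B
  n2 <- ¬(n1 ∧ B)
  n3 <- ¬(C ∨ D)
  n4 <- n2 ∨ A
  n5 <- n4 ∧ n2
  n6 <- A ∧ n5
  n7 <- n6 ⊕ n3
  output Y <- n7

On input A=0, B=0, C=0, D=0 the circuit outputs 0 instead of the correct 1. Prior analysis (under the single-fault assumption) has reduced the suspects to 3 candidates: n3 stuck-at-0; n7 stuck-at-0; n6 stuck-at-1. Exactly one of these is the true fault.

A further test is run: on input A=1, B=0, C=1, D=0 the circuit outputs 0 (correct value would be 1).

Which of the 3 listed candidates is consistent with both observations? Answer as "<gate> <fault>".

n7 stuck-at-0

Evaluate each candidate on input A=1, B=0, C=1, D=0:
  n3 stuck-at-0: n1=0, n2=1, n3=0 [stuck-at-0], n4=1, n5=1, n6=1, n7=1 → 1 — eliminated
  n7 stuck-at-0: n1=0, n2=1, n3=0, n4=1, n5=1, n6=1, n7=0 [stuck-at-0] → 0 — matches
  n6 stuck-at-1: n1=0, n2=1, n3=0, n4=1, n5=1, n6=1 [stuck-at-1], n7=1 → 1 — eliminated
Only n7 stuck-at-0 reproduces the observed 0.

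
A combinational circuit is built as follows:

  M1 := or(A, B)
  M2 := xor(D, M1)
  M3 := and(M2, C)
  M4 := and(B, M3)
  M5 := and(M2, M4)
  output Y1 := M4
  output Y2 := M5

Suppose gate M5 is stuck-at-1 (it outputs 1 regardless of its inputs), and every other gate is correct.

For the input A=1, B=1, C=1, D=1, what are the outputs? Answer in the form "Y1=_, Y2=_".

Propagate with M5 forced: M1=1, M2=0, M3=0, M4=0, M5=1 [stuck-at-1].
So the outputs are Y1=0, Y2=1. (Without the fault they would be Y1=0, Y2=0.)

Y1=0, Y2=1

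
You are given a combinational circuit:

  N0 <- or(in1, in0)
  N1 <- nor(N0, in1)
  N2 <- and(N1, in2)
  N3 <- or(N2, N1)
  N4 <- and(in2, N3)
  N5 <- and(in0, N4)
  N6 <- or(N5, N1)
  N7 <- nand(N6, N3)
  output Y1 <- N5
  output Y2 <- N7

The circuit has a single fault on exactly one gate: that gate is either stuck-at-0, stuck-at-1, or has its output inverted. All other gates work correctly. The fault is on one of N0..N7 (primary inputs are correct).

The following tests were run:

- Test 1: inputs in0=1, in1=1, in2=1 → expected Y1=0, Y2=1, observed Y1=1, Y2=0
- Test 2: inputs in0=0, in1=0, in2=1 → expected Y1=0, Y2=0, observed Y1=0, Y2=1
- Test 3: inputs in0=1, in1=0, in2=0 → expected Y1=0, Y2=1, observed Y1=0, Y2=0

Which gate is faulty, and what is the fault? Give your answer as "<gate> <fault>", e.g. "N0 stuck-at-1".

Fault-free values for test 1 (in0=1, in1=1, in2=1): N0=1, N1=0, N2=0, N3=0, N4=0, N5=0, N6=0, N7=1, giving Y1=0, Y2=1. Observed Y1=1, Y2=0.
Test 1: faults giving observed Y1=1, Y2=0 are {N1 stuck-at-1, N1 inverted output, N2 stuck-at-1, N2 inverted output, N3 stuck-at-1, N3 inverted output}.
Test 2 (in0=0, in1=0, in2=1): fault-free N0=0, N1=1, N2=1, N3=1, N4=1, N5=0, N6=1, N7=0 → Y1=0, Y2=0; observed Y1=0, Y2=1. Eliminates N1 stuck-at-1, N2 stuck-at-1, N2 inverted output, N3 stuck-at-1.
Test 3 (in0=1, in1=0, in2=0): fault-free N0=1, N1=0, N2=0, N3=0, N4=0, N5=0, N6=0, N7=1 → Y1=0, Y2=1; observed Y1=0, Y2=0. Eliminates N3 inverted output.
Only N1 inverted output is consistent with every test.

N1 inverted output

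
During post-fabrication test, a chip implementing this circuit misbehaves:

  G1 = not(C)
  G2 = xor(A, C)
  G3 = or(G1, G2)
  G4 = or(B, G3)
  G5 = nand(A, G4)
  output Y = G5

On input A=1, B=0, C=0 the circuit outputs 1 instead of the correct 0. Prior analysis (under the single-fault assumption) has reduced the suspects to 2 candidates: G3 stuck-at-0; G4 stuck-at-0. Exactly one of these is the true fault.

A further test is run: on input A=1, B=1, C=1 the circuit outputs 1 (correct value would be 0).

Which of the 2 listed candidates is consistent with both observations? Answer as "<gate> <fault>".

G4 stuck-at-0

Evaluate each candidate on input A=1, B=1, C=1:
  G3 stuck-at-0: G1=0, G2=0, G3=0 [stuck-at-0], G4=1, G5=0 → 0 — eliminated
  G4 stuck-at-0: G1=0, G2=0, G3=0, G4=0 [stuck-at-0], G5=1 → 1 — matches
Only G4 stuck-at-0 reproduces the observed 1.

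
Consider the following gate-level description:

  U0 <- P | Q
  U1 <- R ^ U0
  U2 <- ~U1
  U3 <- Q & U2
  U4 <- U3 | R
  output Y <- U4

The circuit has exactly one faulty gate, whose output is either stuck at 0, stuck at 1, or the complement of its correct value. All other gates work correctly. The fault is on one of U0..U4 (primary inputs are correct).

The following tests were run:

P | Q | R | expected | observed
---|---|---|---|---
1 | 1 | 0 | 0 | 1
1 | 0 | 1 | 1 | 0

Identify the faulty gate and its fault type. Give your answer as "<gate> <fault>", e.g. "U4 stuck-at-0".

U4 inverted output

Fault-free values for test 1 (P=1, Q=1, R=0): U0=1, U1=1, U2=0, U3=0, U4=0, giving Y=0. Observed 1.
Test 1: faults giving observed 1 are {U0 stuck-at-0, U0 inverted output, U1 stuck-at-0, U1 inverted output, U2 stuck-at-1, U2 inverted output, U3 stuck-at-1, U3 inverted output, U4 stuck-at-1, U4 inverted output}.
Test 2 (P=1, Q=0, R=1): fault-free U0=1, U1=0, U2=1, U3=0, U4=1 → 1; observed 0. Eliminates U0 stuck-at-0, U0 inverted output, U1 stuck-at-0, U1 inverted output, U2 stuck-at-1, U2 inverted output, U3 stuck-at-1, U3 inverted output, U4 stuck-at-1.
Only U4 inverted output is consistent with every test.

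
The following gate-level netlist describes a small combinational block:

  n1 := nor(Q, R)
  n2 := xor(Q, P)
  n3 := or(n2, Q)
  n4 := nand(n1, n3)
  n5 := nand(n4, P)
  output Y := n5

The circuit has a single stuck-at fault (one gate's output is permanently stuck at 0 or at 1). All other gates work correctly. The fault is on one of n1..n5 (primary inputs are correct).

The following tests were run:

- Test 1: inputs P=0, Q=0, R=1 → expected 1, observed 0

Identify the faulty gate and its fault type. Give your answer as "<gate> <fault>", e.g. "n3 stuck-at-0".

n5 stuck-at-0

Fault-free values for test 1 (P=0, Q=0, R=1): n1=0, n2=0, n3=0, n4=1, n5=1, giving Y=1. Observed 0.
Test 1: faults giving observed 0 are {n5 stuck-at-0}.
Only n5 stuck-at-0 is consistent with every test.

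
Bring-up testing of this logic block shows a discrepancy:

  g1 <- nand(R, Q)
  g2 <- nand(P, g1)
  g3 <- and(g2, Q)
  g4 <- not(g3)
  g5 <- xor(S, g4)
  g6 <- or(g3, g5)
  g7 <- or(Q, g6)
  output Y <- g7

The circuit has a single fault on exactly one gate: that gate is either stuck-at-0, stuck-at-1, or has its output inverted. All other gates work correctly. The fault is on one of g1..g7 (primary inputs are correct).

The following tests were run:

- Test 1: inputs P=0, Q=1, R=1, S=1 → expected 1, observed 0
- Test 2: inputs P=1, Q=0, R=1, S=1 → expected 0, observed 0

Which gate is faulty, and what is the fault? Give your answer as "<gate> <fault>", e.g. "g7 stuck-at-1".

g7 stuck-at-0

Fault-free values for test 1 (P=0, Q=1, R=1, S=1): g1=0, g2=1, g3=1, g4=0, g5=1, g6=1, g7=1, giving Y=1. Observed 0.
Test 1: faults giving observed 0 are {g7 stuck-at-0, g7 inverted output}.
Test 2 (P=1, Q=0, R=1, S=1): fault-free g1=1, g2=0, g3=0, g4=1, g5=0, g6=0, g7=0 → 0; observed 0. Eliminates g7 inverted output.
Only g7 stuck-at-0 is consistent with every test.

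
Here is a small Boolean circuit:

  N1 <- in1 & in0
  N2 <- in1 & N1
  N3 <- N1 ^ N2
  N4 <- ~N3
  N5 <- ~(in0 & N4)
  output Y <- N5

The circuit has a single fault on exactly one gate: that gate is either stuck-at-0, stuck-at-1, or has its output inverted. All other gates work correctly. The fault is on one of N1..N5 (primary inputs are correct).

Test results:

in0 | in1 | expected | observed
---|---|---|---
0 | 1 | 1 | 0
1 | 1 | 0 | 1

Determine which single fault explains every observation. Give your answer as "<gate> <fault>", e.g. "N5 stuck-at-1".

Fault-free values for test 1 (in0=0, in1=1): N1=0, N2=0, N3=0, N4=1, N5=1, giving Y=1. Observed 0.
Test 1: faults giving observed 0 are {N5 stuck-at-0, N5 inverted output}.
Test 2 (in0=1, in1=1): fault-free N1=1, N2=1, N3=0, N4=1, N5=0 → 0; observed 1. Eliminates N5 stuck-at-0.
Only N5 inverted output is consistent with every test.

N5 inverted output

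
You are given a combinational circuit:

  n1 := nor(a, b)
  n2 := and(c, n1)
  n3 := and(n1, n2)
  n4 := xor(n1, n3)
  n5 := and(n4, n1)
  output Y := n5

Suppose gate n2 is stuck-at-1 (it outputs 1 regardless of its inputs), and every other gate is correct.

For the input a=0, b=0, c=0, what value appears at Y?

Propagate with n2 forced: n1=1, n2=1 [stuck-at-1], n3=1, n4=0, n5=0.
So Y = 0. (Without the fault it would be 1.)

0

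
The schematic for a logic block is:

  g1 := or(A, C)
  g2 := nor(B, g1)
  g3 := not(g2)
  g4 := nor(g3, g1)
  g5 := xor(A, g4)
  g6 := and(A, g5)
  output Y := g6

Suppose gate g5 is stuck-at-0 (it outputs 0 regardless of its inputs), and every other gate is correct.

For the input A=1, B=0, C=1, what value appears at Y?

Propagate with g5 forced: g1=1, g2=0, g3=1, g4=0, g5=0 [stuck-at-0], g6=0.
So Y = 0. (Without the fault it would be 1.)

0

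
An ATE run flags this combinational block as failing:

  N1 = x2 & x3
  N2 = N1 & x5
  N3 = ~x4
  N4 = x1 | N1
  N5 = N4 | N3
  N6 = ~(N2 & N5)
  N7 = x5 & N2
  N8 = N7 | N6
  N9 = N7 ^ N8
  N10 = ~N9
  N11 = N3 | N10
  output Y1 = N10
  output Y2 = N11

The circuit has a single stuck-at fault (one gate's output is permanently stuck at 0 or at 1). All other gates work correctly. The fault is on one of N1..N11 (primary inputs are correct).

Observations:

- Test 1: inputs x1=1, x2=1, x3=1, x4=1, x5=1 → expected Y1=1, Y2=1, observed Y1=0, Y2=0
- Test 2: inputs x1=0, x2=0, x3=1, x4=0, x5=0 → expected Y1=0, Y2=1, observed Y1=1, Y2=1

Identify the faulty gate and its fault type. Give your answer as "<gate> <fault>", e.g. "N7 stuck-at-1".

N8 stuck-at-0

Fault-free values for test 1 (x1=1, x2=1, x3=1, x4=1, x5=1): N1=1, N2=1, N3=0, N4=1, N5=1, N6=0, N7=1, N8=1, N9=0, N10=1, N11=1, giving Y1=1, Y2=1. Observed Y1=0, Y2=0.
Test 1: faults giving observed Y1=0, Y2=0 are {N1 stuck-at-0, N2 stuck-at-0, N8 stuck-at-0, N9 stuck-at-1, N10 stuck-at-0}.
Test 2 (x1=0, x2=0, x3=1, x4=0, x5=0): fault-free N1=0, N2=0, N3=1, N4=0, N5=1, N6=1, N7=0, N8=1, N9=1, N10=0, N11=1 → Y1=0, Y2=1; observed Y1=1, Y2=1. Eliminates N1 stuck-at-0, N2 stuck-at-0, N9 stuck-at-1, N10 stuck-at-0.
Only N8 stuck-at-0 is consistent with every test.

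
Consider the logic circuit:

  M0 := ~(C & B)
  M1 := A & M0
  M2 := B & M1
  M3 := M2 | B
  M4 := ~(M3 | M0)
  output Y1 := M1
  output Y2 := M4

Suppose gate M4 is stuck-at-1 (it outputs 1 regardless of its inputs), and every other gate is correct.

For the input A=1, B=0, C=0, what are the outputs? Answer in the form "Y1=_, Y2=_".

Y1=1, Y2=1

Propagate with M4 forced: M0=1, M1=1, M2=0, M3=0, M4=1 [stuck-at-1].
So the outputs are Y1=1, Y2=1. (Without the fault they would be Y1=1, Y2=0.)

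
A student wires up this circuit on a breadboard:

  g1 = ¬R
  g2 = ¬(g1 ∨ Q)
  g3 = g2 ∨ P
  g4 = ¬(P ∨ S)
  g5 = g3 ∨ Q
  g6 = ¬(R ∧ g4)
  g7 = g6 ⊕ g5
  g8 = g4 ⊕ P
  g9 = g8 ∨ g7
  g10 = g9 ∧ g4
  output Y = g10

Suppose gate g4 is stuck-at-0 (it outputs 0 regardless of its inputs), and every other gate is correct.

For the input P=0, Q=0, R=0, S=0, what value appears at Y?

Propagate with g4 forced: g1=1, g2=0, g3=0, g4=0 [stuck-at-0], g5=0, g6=1, g7=1, g8=0, g9=1, g10=0.
So Y = 0. (Without the fault it would be 1.)

0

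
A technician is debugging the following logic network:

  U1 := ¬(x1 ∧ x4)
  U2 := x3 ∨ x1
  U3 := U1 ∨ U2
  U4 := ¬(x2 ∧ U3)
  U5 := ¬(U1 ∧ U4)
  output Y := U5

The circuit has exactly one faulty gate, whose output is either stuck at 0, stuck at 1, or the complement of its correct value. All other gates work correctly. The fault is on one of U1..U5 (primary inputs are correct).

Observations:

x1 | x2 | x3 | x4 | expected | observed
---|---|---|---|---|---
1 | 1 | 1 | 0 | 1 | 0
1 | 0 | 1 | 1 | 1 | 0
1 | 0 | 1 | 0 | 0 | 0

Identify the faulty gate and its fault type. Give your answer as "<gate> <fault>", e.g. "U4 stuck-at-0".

Fault-free values for test 1 (x1=1, x2=1, x3=1, x4=0): U1=1, U2=1, U3=1, U4=0, U5=1, giving Y=1. Observed 0.
Test 1: faults giving observed 0 are {U3 stuck-at-0, U3 inverted output, U4 stuck-at-1, U4 inverted output, U5 stuck-at-0, U5 inverted output}.
Test 2 (x1=1, x2=0, x3=1, x4=1): fault-free U1=0, U2=1, U3=1, U4=1, U5=1 → 1; observed 0. Eliminates U3 stuck-at-0, U3 inverted output, U4 stuck-at-1, U4 inverted output.
Test 3 (x1=1, x2=0, x3=1, x4=0): fault-free U1=1, U2=1, U3=1, U4=1, U5=0 → 0; observed 0. Eliminates U5 inverted output.
Only U5 stuck-at-0 is consistent with every test.

U5 stuck-at-0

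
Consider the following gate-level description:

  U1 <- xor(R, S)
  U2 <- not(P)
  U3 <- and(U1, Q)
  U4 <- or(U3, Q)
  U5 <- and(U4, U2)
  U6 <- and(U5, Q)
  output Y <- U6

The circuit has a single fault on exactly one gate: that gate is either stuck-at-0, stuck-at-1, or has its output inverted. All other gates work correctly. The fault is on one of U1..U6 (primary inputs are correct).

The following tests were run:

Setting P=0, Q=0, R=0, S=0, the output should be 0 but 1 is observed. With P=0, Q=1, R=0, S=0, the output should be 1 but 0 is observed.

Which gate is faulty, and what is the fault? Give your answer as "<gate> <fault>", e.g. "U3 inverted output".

Fault-free values for test 1 (P=0, Q=0, R=0, S=0): U1=0, U2=1, U3=0, U4=0, U5=0, U6=0, giving Y=0. Observed 1.
Test 1: faults giving observed 1 are {U6 stuck-at-1, U6 inverted output}.
Test 2 (P=0, Q=1, R=0, S=0): fault-free U1=0, U2=1, U3=0, U4=1, U5=1, U6=1 → 1; observed 0. Eliminates U6 stuck-at-1.
Only U6 inverted output is consistent with every test.

U6 inverted output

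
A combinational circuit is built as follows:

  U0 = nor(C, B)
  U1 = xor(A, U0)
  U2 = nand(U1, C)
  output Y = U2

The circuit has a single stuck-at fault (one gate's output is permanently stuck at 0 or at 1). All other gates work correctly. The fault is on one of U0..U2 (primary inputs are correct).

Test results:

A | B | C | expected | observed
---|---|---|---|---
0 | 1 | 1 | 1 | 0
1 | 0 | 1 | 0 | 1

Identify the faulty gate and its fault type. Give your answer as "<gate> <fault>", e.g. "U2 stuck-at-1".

Fault-free values for test 1 (A=0, B=1, C=1): U0=0, U1=0, U2=1, giving Y=1. Observed 0.
Test 1: faults giving observed 0 are {U0 stuck-at-1, U1 stuck-at-1, U2 stuck-at-0}.
Test 2 (A=1, B=0, C=1): fault-free U0=0, U1=1, U2=0 → 0; observed 1. Eliminates U1 stuck-at-1, U2 stuck-at-0.
Only U0 stuck-at-1 is consistent with every test.

U0 stuck-at-1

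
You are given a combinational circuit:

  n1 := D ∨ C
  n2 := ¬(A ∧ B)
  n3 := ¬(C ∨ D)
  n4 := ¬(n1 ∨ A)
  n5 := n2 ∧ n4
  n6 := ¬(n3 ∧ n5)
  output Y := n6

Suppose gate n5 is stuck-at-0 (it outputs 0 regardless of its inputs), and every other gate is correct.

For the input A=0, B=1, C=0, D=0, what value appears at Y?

Propagate with n5 forced: n1=0, n2=1, n3=1, n4=1, n5=0 [stuck-at-0], n6=1.
So Y = 1. (Without the fault it would be 0.)

1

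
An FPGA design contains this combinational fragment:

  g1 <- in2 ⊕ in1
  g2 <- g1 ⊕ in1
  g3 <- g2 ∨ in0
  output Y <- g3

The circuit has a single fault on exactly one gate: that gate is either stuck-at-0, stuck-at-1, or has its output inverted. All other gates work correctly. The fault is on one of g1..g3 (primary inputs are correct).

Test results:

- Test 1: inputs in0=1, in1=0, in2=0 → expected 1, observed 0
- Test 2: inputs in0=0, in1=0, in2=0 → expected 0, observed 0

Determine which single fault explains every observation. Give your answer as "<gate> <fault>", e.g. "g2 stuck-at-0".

g3 stuck-at-0

Fault-free values for test 1 (in0=1, in1=0, in2=0): g1=0, g2=0, g3=1, giving Y=1. Observed 0.
Test 1: faults giving observed 0 are {g3 stuck-at-0, g3 inverted output}.
Test 2 (in0=0, in1=0, in2=0): fault-free g1=0, g2=0, g3=0 → 0; observed 0. Eliminates g3 inverted output.
Only g3 stuck-at-0 is consistent with every test.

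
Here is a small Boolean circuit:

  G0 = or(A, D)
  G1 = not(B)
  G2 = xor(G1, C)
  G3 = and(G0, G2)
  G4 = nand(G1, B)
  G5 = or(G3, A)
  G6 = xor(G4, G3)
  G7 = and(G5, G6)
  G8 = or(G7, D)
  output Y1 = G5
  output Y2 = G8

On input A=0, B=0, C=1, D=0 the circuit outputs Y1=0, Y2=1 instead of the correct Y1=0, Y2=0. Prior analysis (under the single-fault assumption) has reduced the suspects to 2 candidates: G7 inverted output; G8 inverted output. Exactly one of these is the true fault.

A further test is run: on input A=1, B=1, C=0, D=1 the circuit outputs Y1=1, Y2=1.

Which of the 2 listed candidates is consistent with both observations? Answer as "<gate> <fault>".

Evaluate each candidate on input A=1, B=1, C=0, D=1:
  G7 inverted output: G0=1, G1=0, G2=0, G3=0, G4=1, G5=1, G6=1, G7=0 [inverted output], G8=1 → Y1=1, Y2=1 — matches
  G8 inverted output: G0=1, G1=0, G2=0, G3=0, G4=1, G5=1, G6=1, G7=1, G8=0 [inverted output] → Y1=1, Y2=0 — eliminated
Only G7 inverted output reproduces the observed Y1=1, Y2=1.

G7 inverted output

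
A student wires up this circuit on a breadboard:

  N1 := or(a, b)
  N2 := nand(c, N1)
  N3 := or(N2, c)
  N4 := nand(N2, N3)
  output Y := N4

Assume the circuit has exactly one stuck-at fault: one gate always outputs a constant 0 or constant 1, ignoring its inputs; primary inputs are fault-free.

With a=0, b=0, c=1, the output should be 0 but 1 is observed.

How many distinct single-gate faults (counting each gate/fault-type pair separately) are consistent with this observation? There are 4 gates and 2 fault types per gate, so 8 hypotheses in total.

Fault-free: N1=0, N2=1, N3=1, N4=0 → 0. Observed 1.
  N1 stuck-at-0: output 0 ✗
  N1 stuck-at-1: output 1 ✓
  N2 stuck-at-0: output 1 ✓
  N2 stuck-at-1: output 0 ✗
  N3 stuck-at-0: output 1 ✓
  N3 stuck-at-1: output 0 ✗
  N4 stuck-at-0: output 0 ✗
  N4 stuck-at-1: output 1 ✓
Consistent faults: {N1 stuck-at-1, N2 stuck-at-0, N3 stuck-at-0, N4 stuck-at-1} — 4 in all.

4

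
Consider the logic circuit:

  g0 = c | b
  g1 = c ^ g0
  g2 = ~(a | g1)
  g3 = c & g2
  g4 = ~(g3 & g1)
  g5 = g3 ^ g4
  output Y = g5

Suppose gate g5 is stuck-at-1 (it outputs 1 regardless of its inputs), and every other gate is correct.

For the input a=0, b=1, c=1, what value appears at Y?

1

Propagate with g5 forced: g0=1, g1=0, g2=1, g3=1, g4=1, g5=1 [stuck-at-1].
So Y = 1. (Without the fault it would be 0.)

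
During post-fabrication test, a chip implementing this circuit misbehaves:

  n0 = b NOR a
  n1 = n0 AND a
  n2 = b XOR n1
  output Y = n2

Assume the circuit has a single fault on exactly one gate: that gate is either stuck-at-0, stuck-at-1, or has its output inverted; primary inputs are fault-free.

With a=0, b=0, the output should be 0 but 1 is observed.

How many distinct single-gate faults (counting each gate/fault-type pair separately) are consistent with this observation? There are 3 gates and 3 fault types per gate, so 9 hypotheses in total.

Fault-free: n0=1, n1=0, n2=0 → 0. Observed 1.
  n0 stuck-at-0: output 0 ✗
  n0 stuck-at-1: output 0 ✗
  n0 inverted output: output 0 ✗
  n1 stuck-at-0: output 0 ✗
  n1 stuck-at-1: output 1 ✓
  n1 inverted output: output 1 ✓
  n2 stuck-at-0: output 0 ✗
  n2 stuck-at-1: output 1 ✓
  n2 inverted output: output 1 ✓
Consistent faults: {n1 stuck-at-1, n1 inverted output, n2 stuck-at-1, n2 inverted output} — 4 in all.

4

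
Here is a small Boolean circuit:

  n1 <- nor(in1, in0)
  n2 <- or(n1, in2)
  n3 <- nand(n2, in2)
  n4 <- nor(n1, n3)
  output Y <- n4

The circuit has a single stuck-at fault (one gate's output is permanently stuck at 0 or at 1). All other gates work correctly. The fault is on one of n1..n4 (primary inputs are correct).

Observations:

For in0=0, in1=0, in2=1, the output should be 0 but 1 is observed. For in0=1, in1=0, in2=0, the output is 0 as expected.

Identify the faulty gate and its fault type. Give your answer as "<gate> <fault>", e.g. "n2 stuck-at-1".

Fault-free values for test 1 (in0=0, in1=0, in2=1): n1=1, n2=1, n3=0, n4=0, giving Y=0. Observed 1.
Test 1: faults giving observed 1 are {n1 stuck-at-0, n4 stuck-at-1}.
Test 2 (in0=1, in1=0, in2=0): fault-free n1=0, n2=0, n3=1, n4=0 → 0; observed 0. Eliminates n4 stuck-at-1.
Only n1 stuck-at-0 is consistent with every test.

n1 stuck-at-0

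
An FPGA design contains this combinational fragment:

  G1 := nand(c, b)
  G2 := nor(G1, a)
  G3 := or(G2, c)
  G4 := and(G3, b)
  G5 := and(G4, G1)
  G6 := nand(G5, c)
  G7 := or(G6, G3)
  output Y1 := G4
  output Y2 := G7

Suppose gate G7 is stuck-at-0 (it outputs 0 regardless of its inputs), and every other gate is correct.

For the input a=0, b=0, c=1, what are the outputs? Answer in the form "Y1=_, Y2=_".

Propagate with G7 forced: G1=1, G2=0, G3=1, G4=0, G5=0, G6=1, G7=0 [stuck-at-0].
So the outputs are Y1=0, Y2=0. (Without the fault they would be Y1=0, Y2=1.)

Y1=0, Y2=0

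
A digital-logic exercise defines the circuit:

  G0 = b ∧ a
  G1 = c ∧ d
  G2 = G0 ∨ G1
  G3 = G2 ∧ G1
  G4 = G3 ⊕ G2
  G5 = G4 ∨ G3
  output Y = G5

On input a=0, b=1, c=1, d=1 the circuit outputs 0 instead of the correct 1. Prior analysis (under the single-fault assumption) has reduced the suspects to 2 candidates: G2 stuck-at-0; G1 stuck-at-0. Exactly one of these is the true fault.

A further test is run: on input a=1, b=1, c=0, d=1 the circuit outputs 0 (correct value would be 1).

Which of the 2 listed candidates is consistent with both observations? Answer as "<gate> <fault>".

Evaluate each candidate on input a=1, b=1, c=0, d=1:
  G2 stuck-at-0: G0=1, G1=0, G2=0 [stuck-at-0], G3=0, G4=0, G5=0 → 0 — matches
  G1 stuck-at-0: G0=1, G1=0 [stuck-at-0], G2=1, G3=0, G4=1, G5=1 → 1 — eliminated
Only G2 stuck-at-0 reproduces the observed 0.

G2 stuck-at-0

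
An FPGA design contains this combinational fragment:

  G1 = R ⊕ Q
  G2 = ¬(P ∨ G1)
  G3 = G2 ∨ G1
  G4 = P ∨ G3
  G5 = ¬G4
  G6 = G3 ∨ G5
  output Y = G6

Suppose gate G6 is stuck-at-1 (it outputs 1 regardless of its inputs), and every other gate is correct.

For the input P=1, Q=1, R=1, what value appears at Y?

1

Propagate with G6 forced: G1=0, G2=0, G3=0, G4=1, G5=0, G6=1 [stuck-at-1].
So Y = 1. (Without the fault it would be 0.)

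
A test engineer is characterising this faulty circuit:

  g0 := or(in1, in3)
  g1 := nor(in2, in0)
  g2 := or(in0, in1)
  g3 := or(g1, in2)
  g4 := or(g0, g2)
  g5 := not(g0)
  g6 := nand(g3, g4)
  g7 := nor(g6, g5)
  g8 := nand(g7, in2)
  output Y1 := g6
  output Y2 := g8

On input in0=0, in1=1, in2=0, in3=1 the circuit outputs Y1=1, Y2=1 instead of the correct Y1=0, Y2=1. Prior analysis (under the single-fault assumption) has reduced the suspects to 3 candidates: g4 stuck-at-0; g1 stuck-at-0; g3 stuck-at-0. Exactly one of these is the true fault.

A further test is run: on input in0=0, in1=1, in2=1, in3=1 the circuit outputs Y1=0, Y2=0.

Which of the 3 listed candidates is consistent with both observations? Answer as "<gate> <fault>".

g1 stuck-at-0

Evaluate each candidate on input in0=0, in1=1, in2=1, in3=1:
  g4 stuck-at-0: g0=1, g1=0, g2=1, g3=1, g4=0 [stuck-at-0], g5=0, g6=1, g7=0, g8=1 → Y1=1, Y2=1 — eliminated
  g1 stuck-at-0: g0=1, g1=0 [stuck-at-0], g2=1, g3=1, g4=1, g5=0, g6=0, g7=1, g8=0 → Y1=0, Y2=0 — matches
  g3 stuck-at-0: g0=1, g1=0, g2=1, g3=0 [stuck-at-0], g4=1, g5=0, g6=1, g7=0, g8=1 → Y1=1, Y2=1 — eliminated
Only g1 stuck-at-0 reproduces the observed Y1=0, Y2=0.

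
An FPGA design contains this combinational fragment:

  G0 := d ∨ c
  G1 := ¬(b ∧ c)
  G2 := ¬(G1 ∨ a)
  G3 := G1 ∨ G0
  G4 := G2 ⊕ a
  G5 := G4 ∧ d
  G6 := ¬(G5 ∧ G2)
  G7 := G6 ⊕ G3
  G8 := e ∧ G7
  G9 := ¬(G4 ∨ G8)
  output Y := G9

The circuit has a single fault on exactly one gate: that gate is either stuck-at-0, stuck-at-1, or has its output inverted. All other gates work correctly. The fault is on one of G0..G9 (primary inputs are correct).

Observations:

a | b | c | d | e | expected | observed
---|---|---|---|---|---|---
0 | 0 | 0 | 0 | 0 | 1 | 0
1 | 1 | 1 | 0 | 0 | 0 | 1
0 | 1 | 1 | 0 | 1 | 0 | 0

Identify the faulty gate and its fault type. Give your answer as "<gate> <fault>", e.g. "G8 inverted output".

G2 stuck-at-1

Fault-free values for test 1 (a=0, b=0, c=0, d=0, e=0): G0=0, G1=1, G2=0, G3=1, G4=0, G5=0, G6=1, G7=0, G8=0, G9=1, giving Y=1. Observed 0.
Test 1: faults giving observed 0 are {G1 stuck-at-0, G1 inverted output, G2 stuck-at-1, G2 inverted output, G4 stuck-at-1, G4 inverted output, G8 stuck-at-1, G8 inverted output, G9 stuck-at-0, G9 inverted output}.
Test 2 (a=1, b=1, c=1, d=0, e=0): fault-free G0=1, G1=0, G2=0, G3=1, G4=1, G5=0, G6=1, G7=0, G8=0, G9=0 → 0; observed 1. Eliminates G1 stuck-at-0, G1 inverted output, G4 stuck-at-1, G8 stuck-at-1, G8 inverted output, G9 stuck-at-0.
Test 3 (a=0, b=1, c=1, d=0, e=1): fault-free G0=1, G1=0, G2=1, G3=1, G4=1, G5=0, G6=1, G7=0, G8=0, G9=0 → 0; observed 0. Eliminates G2 inverted output, G4 inverted output, G9 inverted output.
Only G2 stuck-at-1 is consistent with every test.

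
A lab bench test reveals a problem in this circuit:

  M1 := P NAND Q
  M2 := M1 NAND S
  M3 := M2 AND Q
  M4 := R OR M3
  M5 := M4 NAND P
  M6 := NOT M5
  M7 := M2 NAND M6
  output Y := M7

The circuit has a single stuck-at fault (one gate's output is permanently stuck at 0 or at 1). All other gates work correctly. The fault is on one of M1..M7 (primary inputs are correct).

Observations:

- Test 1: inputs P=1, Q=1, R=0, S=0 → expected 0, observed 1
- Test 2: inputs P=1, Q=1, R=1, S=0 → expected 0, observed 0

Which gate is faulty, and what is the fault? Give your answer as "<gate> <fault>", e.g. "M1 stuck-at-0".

Fault-free values for test 1 (P=1, Q=1, R=0, S=0): M1=0, M2=1, M3=1, M4=1, M5=0, M6=1, M7=0, giving Y=0. Observed 1.
Test 1: faults giving observed 1 are {M2 stuck-at-0, M3 stuck-at-0, M4 stuck-at-0, M5 stuck-at-1, M6 stuck-at-0, M7 stuck-at-1}.
Test 2 (P=1, Q=1, R=1, S=0): fault-free M1=0, M2=1, M3=1, M4=1, M5=0, M6=1, M7=0 → 0; observed 0. Eliminates M2 stuck-at-0, M4 stuck-at-0, M5 stuck-at-1, M6 stuck-at-0, M7 stuck-at-1.
Only M3 stuck-at-0 is consistent with every test.

M3 stuck-at-0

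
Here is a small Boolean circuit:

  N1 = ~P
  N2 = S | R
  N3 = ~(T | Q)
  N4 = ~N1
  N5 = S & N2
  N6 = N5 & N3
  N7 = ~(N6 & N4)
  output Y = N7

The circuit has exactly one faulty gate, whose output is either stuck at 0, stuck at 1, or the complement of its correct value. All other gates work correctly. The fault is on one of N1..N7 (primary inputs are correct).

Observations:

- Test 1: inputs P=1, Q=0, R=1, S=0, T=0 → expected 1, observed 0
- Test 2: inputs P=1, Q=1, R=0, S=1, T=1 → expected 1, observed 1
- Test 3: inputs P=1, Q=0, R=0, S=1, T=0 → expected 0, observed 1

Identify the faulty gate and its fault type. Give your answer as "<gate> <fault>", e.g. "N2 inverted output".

Fault-free values for test 1 (P=1, Q=0, R=1, S=0, T=0): N1=0, N2=1, N3=1, N4=1, N5=0, N6=0, N7=1, giving Y=1. Observed 0.
Test 1: faults giving observed 0 are {N5 stuck-at-1, N5 inverted output, N6 stuck-at-1, N6 inverted output, N7 stuck-at-0, N7 inverted output}.
Test 2 (P=1, Q=1, R=0, S=1, T=1): fault-free N1=0, N2=1, N3=0, N4=1, N5=1, N6=0, N7=1 → 1; observed 1. Eliminates N6 stuck-at-1, N6 inverted output, N7 stuck-at-0, N7 inverted output.
Test 3 (P=1, Q=0, R=0, S=1, T=0): fault-free N1=0, N2=1, N3=1, N4=1, N5=1, N6=1, N7=0 → 0; observed 1. Eliminates N5 stuck-at-1.
Only N5 inverted output is consistent with every test.

N5 inverted output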